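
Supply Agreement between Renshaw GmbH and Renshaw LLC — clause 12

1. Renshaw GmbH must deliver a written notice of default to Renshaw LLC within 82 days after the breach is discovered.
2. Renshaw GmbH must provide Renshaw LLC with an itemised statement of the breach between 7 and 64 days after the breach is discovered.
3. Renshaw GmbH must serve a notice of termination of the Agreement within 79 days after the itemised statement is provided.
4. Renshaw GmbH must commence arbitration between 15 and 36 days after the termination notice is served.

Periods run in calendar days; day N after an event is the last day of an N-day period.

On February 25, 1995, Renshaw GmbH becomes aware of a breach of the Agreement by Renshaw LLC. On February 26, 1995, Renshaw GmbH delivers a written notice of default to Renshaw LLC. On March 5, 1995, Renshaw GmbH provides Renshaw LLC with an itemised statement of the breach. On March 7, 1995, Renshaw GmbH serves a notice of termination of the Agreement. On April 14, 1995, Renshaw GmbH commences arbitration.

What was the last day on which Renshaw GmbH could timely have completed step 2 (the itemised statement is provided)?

Step 2 runs from February 25, 1995, when the breach is discovered. The window is 7–64 days after February 25, 1995; it closes on April 30, 1995.

April 30, 1995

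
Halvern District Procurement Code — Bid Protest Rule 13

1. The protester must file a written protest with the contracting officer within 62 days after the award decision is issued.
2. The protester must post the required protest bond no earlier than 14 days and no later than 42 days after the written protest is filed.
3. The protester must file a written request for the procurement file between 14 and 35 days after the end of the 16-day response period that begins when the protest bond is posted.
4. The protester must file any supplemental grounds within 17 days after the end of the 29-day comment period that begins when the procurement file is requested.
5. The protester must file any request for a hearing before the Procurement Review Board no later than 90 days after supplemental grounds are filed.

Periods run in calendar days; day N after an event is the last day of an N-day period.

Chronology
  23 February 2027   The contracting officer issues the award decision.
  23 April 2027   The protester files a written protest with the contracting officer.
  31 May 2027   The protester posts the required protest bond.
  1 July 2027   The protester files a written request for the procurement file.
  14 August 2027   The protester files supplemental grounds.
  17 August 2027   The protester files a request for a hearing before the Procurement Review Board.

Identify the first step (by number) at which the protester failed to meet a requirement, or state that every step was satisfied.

None — every step was satisfied

(1) due by 23 February 2027 + 62 days = 26 April 2027; done 23 April 2027 — timely.
(2) the permitted window runs from 23 April 2027 + 14 = 7 May 2027 to 23 April 2027 + 42 = 4 June 2027; 31 May 2027 falls inside that range.
(3) the permitted window runs from 16 June 2027 + 14 = 30 June 2027 to 16 June 2027 + 35 = 21 July 2027; done 1 July 2027 — within the window.
(4) due by 30 July 2027 + 17 days = 16 August 2027; done 14 August 2027 — timely.
(5) due by 14 August 2027 + 90 days = 12 November 2027; completed 17 August 2027, before the deadline.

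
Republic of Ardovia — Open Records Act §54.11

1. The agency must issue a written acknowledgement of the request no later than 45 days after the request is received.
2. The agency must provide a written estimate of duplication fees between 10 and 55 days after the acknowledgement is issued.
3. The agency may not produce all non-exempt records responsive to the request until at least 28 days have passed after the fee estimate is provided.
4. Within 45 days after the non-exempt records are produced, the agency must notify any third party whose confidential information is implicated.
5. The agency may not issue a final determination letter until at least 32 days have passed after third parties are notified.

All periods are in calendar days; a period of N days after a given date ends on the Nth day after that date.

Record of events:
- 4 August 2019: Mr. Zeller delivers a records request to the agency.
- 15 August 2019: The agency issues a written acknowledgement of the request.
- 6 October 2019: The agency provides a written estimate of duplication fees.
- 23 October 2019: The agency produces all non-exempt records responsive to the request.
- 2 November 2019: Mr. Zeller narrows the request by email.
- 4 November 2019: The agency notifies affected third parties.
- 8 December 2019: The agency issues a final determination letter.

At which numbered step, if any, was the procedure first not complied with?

Step 3

Step 1 — counting 45 days from 4 August 2019 (when the request is received) gives a deadline of 18 September 2019; completed 15 August 2019, before the deadline.
Step 2 — 10 and 55 days from 15 August 2019 (when the acknowledgement is issued) are 25 August 2019 and 9 October 2019 respectively; done 6 October 2019, which is between those dates.
Step 3 — must wait 28 days from 6 October 2019 (when the fee estimate is provided), so not before 3 November 2019; done 23 October 2019 — 11 days too early.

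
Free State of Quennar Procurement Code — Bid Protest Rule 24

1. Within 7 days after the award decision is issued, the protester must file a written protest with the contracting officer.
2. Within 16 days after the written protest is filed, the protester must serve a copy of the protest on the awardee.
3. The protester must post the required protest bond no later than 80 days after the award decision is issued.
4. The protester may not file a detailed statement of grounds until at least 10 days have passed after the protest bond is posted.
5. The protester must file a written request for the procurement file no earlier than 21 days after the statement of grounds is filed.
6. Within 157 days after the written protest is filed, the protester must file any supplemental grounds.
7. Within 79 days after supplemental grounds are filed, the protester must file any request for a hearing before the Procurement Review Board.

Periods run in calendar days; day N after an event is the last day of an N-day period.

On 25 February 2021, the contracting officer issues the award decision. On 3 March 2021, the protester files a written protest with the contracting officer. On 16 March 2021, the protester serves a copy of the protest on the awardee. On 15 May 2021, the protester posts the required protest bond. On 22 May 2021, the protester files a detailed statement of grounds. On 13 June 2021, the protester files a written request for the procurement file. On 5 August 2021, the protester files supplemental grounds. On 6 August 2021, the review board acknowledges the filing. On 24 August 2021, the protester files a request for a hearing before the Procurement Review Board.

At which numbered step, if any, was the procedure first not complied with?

Step 4

(1) due by 25 February 2021 + 7 days = 4 March 2021; done 3 March 2021 — timely.
(2) due by 3 March 2021 + 16 days = 19 March 2021; done 16 March 2021 — timely.
(3) due by 25 February 2021 + 80 days = 16 May 2021; 15 May 2021 is within that limit.
(4) permitted from 15 May 2021 + 10 days = 25 May 2021 onward; done 22 May 2021 — 3 days too early.
That is the first point of non-compliance.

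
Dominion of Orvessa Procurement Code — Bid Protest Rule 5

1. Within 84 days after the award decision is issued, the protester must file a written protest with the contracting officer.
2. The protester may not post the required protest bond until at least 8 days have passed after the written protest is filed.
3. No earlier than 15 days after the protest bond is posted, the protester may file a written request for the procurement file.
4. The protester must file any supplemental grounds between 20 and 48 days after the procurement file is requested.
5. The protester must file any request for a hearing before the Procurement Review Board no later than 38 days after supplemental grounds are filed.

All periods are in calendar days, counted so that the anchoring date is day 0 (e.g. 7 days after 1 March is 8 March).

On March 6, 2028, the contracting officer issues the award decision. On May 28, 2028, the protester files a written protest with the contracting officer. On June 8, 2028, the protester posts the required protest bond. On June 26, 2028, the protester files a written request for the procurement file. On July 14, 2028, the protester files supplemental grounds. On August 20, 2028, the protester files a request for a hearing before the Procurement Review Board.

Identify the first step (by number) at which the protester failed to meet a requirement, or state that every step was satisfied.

Step 4

Step 1 — counting 84 days from March 6, 2028 (when the award decision is issued) gives a deadline of May 29, 2028; May 28, 2028 is within that limit.
Step 2 — must wait 8 days from May 28, 2028 (when the written protest is filed), so not before June 5, 2028; June 8, 2028 is on or after that date.
Step 3 — must wait 15 days from June 8, 2028 (when the protest bond is posted), so not before June 23, 2028; done June 26, 2028, after the minimum wait.
Step 4 — 20 and 48 days from June 26, 2028 (when the procurement file is requested) are July 16, 2028 and August 13, 2028 respectively; done July 14, 2028 — 2 days before the window opened.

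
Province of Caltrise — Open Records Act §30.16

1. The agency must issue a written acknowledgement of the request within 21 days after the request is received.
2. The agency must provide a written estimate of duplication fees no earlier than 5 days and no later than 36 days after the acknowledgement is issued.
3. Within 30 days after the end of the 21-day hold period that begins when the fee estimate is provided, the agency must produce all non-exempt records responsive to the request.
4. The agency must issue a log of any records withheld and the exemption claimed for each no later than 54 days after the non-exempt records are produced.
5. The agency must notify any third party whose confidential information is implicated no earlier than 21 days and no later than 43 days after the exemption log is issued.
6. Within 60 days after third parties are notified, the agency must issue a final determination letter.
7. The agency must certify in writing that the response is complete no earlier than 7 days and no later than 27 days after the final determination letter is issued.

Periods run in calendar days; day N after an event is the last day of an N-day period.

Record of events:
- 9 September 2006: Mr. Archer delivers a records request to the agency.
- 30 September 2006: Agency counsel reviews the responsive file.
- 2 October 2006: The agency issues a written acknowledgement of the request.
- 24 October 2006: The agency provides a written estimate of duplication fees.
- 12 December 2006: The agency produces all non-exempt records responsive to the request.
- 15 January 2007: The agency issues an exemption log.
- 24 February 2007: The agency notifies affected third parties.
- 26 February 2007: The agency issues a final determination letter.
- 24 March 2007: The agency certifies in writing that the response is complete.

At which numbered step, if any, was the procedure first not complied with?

Step 1: 21 days after 9 September 2006 (when the request is received) is 30 September 2006; 2 October 2006 misses that deadline by 2 days.

Step 1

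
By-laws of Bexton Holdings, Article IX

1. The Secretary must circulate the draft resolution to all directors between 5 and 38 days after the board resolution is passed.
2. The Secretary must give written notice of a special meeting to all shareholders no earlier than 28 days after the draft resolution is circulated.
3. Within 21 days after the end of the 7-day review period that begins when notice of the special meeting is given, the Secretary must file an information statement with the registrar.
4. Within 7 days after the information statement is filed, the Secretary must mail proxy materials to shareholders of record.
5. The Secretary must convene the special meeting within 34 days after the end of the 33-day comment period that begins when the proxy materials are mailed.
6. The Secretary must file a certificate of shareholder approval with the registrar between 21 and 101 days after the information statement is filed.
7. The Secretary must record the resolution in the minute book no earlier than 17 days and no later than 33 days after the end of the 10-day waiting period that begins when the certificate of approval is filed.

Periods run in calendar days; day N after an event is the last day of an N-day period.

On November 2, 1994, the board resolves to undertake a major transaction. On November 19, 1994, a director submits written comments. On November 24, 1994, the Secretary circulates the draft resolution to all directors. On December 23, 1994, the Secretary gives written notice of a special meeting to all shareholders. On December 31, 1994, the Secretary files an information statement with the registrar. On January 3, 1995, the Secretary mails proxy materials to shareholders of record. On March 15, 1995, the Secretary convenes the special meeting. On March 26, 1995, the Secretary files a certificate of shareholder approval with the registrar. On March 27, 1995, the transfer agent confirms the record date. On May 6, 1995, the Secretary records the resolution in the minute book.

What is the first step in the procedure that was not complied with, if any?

Step 5

(1) the permitted window runs from November 2, 1994 + 5 = November 7, 1994 to November 2, 1994 + 38 = December 10, 1994; November 24, 1994 falls inside that range.
(2) permitted from November 24, 1994 + 28 days = December 22, 1994 onward; December 23, 1994 is on or after that date.
(3) due by December 30, 1994 + 21 days = January 20, 1995; December 31, 1994 is within that limit.
(4) due by December 31, 1994 + 7 days = January 7, 1995; completed January 3, 1995, before the deadline.
(5) due by February 5, 1995 + 34 days = March 11, 1995; done March 15, 1995 — 4 days late.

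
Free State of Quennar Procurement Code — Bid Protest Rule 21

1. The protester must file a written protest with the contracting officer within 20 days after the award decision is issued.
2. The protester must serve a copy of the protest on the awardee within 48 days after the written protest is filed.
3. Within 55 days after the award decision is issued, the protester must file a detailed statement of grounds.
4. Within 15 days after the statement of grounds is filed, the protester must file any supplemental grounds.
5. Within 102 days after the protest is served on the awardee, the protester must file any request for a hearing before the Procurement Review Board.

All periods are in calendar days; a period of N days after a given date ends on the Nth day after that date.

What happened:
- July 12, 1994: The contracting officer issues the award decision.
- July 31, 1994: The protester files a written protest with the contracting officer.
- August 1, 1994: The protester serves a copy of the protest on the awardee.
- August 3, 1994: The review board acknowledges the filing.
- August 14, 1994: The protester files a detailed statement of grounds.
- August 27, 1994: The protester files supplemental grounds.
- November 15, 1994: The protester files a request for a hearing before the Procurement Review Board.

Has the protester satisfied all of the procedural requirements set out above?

No

Step 1 — counting 20 days from July 12, 1994 (when the award decision is issued) gives a deadline of August 1, 1994; July 31, 1994 is within that limit.
Step 2 — counting 48 days from July 31, 1994 (when the written protest is filed) gives a deadline of September 17, 1994; August 1, 1994 is within that limit.
Step 3 — counting 55 days from July 12, 1994 (when the award decision is issued) gives a deadline of September 5, 1994; done August 14, 1994 — timely.
Step 4 — counting 15 days from August 14, 1994 (when the statement of grounds is filed) gives a deadline of August 29, 1994; completed August 27, 1994, before the deadline.
Step 5 — counting 102 days from August 1, 1994 (when the protest is served on the awardee) gives a deadline of November 11, 1994; not done until November 15, 1994, 4 days after the deadline.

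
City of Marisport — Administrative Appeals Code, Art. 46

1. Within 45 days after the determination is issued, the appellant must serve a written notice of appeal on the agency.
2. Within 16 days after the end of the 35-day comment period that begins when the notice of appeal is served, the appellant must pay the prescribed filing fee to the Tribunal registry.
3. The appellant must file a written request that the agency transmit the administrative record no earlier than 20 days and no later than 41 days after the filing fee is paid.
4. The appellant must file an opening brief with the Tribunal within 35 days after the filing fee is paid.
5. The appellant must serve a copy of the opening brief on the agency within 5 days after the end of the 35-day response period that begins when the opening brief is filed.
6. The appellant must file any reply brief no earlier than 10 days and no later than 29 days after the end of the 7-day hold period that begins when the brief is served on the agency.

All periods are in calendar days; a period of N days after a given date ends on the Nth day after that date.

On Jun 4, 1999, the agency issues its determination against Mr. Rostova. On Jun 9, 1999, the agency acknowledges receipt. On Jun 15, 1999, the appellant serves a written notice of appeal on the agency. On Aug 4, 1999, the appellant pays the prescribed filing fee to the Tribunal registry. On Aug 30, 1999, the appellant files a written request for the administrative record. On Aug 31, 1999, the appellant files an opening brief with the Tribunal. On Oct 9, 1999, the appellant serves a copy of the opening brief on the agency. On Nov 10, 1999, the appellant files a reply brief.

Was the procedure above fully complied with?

Yes

(1) due by Jun 4, 1999 + 45 days = Jul 19, 1999; done Jun 15, 1999 — timely.
(2) due by Jul 20, 1999 + 16 days = Aug 5, 1999; Aug 4, 1999 is within that limit.
(3) the permitted window runs from Aug 4, 1999 + 20 = Aug 24, 1999 to Aug 4, 1999 + 41 = Sep 14, 1999; Aug 30, 1999 falls inside that range.
(4) due by Aug 4, 1999 + 35 days = Sep 8, 1999; Aug 31, 1999 is within that limit.
(5) due by Oct 5, 1999 + 5 days = Oct 10, 1999; done Oct 9, 1999 — timely.
(6) the permitted window runs from Oct 16, 1999 + 10 = Oct 26, 1999 to Oct 16, 1999 + 29 = Nov 14, 1999; done Nov 10, 1999, which is between those dates.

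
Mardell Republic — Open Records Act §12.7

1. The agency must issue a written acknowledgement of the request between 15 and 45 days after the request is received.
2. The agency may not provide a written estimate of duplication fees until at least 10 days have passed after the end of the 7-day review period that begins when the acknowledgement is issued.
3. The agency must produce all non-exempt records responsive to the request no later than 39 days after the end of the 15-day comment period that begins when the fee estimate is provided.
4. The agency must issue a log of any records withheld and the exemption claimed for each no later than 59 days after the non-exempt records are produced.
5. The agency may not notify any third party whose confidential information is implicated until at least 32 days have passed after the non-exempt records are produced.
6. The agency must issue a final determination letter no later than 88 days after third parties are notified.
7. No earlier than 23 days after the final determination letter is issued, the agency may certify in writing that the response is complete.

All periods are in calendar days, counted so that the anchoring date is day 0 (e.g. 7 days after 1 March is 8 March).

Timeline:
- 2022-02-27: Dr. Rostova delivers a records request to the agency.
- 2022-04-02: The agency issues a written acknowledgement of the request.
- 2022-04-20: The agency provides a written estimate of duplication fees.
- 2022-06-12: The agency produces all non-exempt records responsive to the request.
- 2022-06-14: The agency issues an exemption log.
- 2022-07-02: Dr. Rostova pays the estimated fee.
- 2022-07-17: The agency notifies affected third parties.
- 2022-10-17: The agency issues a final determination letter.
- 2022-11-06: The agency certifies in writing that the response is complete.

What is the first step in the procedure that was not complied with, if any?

Step 6

Step 1: the window is 15–45 days after 2022-02-27 (when the request is received), so 2022-03-14 through 2022-04-13; done 2022-04-02 — within the window.
Step 2: the earliest permitted date is 10 days after 2022-04-09 (end of the 7-day review period, which began when the acknowledgement is issued on 2022-04-02), i.e. 2022-04-19; done 2022-04-20, after the minimum wait.
Step 3: 39 days after 2022-05-05 (end of the 15-day comment period, which began when the fee estimate is provided on 2022-04-20) is 2022-06-13; completed 2022-06-12, before the deadline.
Step 4: 59 days after 2022-06-12 (when the non-exempt records are produced) is 2022-08-10; done 2022-06-14 — timely.
Step 5: the earliest permitted date is 32 days after 2022-06-12 (when the non-exempt records are produced), i.e. 2022-07-14; 2022-07-17 is on or after that date.
Step 6: 88 days after 2022-07-17 (when third parties are notified) is 2022-10-13; not done until 2022-10-17, 4 days after the deadline.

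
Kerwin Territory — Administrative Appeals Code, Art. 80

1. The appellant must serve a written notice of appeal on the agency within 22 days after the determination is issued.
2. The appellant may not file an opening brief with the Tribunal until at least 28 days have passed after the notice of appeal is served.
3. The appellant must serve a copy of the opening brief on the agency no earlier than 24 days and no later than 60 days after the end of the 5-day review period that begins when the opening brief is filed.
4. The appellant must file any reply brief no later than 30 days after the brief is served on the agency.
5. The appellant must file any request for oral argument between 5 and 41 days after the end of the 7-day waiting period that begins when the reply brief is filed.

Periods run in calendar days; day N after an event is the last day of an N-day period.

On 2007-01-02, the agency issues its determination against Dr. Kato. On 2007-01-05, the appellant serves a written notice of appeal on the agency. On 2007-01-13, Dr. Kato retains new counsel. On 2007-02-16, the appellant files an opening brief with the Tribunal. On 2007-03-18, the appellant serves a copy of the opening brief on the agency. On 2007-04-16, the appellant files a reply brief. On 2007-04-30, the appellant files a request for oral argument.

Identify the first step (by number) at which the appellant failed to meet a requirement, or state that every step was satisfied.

None — every step was satisfied

(1) due by 2007-01-02 + 22 days = 2007-01-24; completed 2007-01-05, before the deadline.
(2) permitted from 2007-01-05 + 28 days = 2007-02-02 onward; 2007-02-16 is on or after that date.
(3) the permitted window runs from 2007-02-21 + 24 = 2007-03-17 to 2007-02-21 + 60 = 2007-04-22; 2007-03-18 falls inside that range.
(4) due by 2007-03-18 + 30 days = 2007-04-17; 2007-04-16 is within that limit.
(5) the permitted window runs from 2007-04-23 + 5 = 2007-04-28 to 2007-04-23 + 41 = 2007-06-03; 2007-04-30 falls inside that range.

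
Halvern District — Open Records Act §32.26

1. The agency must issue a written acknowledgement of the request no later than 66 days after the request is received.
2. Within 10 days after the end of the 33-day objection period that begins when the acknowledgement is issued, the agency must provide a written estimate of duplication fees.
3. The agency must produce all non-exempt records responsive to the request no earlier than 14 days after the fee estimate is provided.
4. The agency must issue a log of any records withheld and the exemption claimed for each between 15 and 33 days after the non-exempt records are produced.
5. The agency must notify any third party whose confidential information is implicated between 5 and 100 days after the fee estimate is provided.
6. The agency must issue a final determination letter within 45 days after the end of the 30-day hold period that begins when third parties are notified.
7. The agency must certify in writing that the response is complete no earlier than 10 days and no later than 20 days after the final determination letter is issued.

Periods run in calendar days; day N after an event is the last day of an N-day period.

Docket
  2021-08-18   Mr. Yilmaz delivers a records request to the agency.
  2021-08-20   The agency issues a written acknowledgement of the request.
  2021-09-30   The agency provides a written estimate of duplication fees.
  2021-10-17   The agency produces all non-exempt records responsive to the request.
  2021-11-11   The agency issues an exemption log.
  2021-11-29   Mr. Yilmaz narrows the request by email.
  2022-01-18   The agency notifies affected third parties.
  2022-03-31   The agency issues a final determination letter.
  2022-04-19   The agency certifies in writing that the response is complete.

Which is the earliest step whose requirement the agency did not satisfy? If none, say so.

Step 5

(1) due by 2021-08-18 + 66 days = 2021-10-23; 2021-08-20 is within that limit.
(2) due by 2021-09-22 + 10 days = 2021-10-02; 2021-09-30 is within that limit.
(3) permitted from 2021-09-30 + 14 days = 2021-10-14 onward; done 2021-10-17, after the minimum wait.
(4) the permitted window runs from 2021-10-17 + 15 = 2021-11-01 to 2021-10-17 + 33 = 2021-11-19; done 2021-11-11, which is between those dates.
(5) the permitted window runs from 2021-09-30 + 5 = 2021-10-05 to 2021-09-30 + 100 = 2022-01-08; done 2022-01-18 — 10 days after the window closed.
No need to go further; step 5 was not satisfied.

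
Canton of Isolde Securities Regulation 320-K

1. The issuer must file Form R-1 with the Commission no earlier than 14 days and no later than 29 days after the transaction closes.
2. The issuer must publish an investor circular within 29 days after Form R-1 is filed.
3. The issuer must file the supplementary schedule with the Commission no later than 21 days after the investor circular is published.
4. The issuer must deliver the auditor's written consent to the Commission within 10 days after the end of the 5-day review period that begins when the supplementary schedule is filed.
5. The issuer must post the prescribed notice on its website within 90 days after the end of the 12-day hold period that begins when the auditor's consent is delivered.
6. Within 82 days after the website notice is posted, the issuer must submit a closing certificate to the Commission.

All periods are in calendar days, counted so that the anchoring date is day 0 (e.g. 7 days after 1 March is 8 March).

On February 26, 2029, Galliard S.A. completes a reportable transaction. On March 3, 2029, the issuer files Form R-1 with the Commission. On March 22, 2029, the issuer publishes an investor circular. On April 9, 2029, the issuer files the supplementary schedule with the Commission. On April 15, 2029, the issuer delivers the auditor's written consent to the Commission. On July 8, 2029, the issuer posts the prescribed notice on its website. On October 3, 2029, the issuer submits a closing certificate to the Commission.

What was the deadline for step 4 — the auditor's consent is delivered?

April 24, 2029

The supplementary schedule is filed on April 9, 2029; the 5-day review period therefore ends April 14, 2029, and step 4 runs from that date. 10 days after April 14, 2029 is April 24, 2029.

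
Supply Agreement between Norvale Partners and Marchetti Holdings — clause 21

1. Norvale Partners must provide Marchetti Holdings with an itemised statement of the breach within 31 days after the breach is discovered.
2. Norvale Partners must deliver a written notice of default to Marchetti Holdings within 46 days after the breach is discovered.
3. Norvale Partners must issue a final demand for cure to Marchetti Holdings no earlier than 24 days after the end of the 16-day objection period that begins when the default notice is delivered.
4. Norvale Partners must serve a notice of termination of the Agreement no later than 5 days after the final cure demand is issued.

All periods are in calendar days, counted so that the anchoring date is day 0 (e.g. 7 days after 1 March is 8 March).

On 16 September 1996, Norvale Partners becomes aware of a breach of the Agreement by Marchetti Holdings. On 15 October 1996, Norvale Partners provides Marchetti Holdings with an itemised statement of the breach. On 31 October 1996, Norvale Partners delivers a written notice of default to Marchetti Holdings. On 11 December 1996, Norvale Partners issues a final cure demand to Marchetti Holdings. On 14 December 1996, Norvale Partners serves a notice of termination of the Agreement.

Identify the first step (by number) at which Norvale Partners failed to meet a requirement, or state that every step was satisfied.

None — every step was satisfied

(1) due by 16 September 1996 + 31 days = 17 October 1996; completed 15 October 1996, before the deadline.
(2) due by 16 September 1996 + 46 days = 1 November 1996; completed 31 October 1996, before the deadline.
(3) permitted from 16 November 1996 + 24 days = 10 December 1996 onward; 11 December 1996 is on or after that date.
(4) due by 11 December 1996 + 5 days = 16 December 1996; done 14 December 1996 — timely.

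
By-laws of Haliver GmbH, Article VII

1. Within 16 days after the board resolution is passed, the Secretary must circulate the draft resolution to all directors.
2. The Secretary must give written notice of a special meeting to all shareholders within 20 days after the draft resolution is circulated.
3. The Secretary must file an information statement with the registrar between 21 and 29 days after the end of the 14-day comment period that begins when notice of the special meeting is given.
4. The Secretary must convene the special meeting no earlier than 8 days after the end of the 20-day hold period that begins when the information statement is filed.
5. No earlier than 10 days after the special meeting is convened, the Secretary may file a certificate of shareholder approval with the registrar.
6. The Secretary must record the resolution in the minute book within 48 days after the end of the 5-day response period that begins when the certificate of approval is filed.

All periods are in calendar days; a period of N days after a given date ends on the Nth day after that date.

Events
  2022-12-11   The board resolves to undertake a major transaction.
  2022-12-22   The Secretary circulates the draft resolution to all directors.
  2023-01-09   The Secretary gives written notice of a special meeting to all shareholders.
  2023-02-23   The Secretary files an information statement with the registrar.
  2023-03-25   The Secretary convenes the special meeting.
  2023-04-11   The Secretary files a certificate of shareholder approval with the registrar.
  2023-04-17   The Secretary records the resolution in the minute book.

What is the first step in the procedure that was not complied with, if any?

Step 1: 16 days after 2022-12-11 (when the board resolution is passed) is 2022-12-27; done 2022-12-22 — timely.
Step 2: 20 days after 2022-12-22 (when the draft resolution is circulated) is 2023-01-11; completed 2023-01-09, before the deadline.
Step 3: the window is 21–29 days after 2023-01-23 (end of the 14-day comment period, which began when notice of the special meeting is given on 2023-01-09), so 2023-02-13 through 2023-02-21; done 2023-02-23 — 2 days after the window closed.
Later steps need not be reached.

Step 3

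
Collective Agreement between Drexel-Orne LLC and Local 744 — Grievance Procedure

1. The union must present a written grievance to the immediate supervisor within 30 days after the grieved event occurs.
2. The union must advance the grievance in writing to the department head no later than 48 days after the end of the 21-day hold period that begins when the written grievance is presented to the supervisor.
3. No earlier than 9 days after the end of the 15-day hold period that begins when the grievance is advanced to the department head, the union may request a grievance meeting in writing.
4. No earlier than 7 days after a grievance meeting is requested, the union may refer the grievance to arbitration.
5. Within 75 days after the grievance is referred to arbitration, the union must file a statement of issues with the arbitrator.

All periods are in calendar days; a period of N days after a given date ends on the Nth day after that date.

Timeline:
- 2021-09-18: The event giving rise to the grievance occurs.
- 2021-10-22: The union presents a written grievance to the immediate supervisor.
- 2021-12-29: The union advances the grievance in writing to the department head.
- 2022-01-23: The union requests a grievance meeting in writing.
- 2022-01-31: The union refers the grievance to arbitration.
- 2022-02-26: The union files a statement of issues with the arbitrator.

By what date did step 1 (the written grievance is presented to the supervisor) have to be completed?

2021-10-18

Step 1 runs from 2021-09-18, when the grieved event occurs. 30 days after 2021-09-18 is 2021-10-18.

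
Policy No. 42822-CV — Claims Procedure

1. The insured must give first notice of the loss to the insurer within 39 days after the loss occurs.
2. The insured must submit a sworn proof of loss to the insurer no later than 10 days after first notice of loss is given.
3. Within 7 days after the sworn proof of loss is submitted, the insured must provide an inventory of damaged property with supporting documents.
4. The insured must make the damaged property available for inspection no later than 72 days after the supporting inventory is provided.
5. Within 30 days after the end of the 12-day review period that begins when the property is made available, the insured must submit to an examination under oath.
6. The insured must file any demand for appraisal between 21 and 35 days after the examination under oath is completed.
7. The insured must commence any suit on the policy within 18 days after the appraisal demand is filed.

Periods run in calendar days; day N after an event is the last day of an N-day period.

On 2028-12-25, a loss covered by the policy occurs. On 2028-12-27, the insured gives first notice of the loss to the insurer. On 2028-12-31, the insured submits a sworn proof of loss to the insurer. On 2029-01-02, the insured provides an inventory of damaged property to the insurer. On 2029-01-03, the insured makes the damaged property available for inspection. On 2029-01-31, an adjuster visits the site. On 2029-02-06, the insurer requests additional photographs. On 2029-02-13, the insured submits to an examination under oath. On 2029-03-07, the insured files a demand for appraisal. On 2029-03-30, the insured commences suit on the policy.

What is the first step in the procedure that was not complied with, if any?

Step 7

Step 1: 39 days after 2028-12-25 (when the loss occurs) is 2029-02-02; done 2028-12-27 — timely.
Step 2: 10 days after 2028-12-27 (when first notice of loss is given) is 2029-01-06; 2028-12-31 is within that limit.
Step 3: 7 days after 2028-12-31 (when the sworn proof of loss is submitted) is 2029-01-07; completed 2029-01-02, before the deadline.
Step 4: 72 days after 2029-01-02 (when the supporting inventory is provided) is 2029-03-15; done 2029-01-03 — timely.
Step 5: 30 days after 2029-01-15 (end of the 12-day review period, which began when the property is made available on 2029-01-03) is 2029-02-14; 2029-02-13 is within that limit.
Step 6: the window is 21–35 days after 2029-02-13 (when the examination under oath is completed), so 2029-03-06 through 2029-03-20; done 2029-03-07 — within the window.
Step 7: 18 days after 2029-03-07 (when the appraisal demand is filed) is 2029-03-25; 2029-03-30 misses that deadline by 5 days.
No need to go further; step 7 was not satisfied.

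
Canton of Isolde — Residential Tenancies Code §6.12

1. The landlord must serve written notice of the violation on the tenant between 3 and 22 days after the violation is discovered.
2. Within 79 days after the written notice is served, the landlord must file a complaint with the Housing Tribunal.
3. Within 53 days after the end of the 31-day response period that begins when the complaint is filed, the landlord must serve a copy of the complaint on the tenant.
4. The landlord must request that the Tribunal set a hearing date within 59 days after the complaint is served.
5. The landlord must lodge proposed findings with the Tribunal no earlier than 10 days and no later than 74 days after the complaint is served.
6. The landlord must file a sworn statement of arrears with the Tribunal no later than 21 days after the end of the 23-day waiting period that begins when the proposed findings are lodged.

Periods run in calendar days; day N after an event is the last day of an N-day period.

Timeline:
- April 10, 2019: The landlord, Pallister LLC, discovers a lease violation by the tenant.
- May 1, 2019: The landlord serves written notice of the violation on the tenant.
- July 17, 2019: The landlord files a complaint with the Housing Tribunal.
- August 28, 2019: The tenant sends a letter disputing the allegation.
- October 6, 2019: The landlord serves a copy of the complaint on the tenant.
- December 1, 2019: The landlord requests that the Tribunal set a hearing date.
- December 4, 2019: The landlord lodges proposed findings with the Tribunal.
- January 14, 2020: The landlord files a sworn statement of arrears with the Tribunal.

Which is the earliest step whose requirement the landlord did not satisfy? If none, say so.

None — every step was satisfied

(1) the permitted window runs from April 10, 2019 + 3 = April 13, 2019 to April 10, 2019 + 22 = May 2, 2019; done May 1, 2019, which is between those dates.
(2) due by May 1, 2019 + 79 days = July 19, 2019; completed July 17, 2019, before the deadline.
(3) due by August 17, 2019 + 53 days = October 9, 2019; done October 6, 2019 — timely.
(4) due by October 6, 2019 + 59 days = December 4, 2019; done December 1, 2019 — timely.
(5) the permitted window runs from October 6, 2019 + 10 = October 16, 2019 to October 6, 2019 + 74 = December 19, 2019; done December 4, 2019, which is between those dates.
(6) due by December 27, 2019 + 21 days = January 17, 2020; completed January 14, 2020, before the deadline.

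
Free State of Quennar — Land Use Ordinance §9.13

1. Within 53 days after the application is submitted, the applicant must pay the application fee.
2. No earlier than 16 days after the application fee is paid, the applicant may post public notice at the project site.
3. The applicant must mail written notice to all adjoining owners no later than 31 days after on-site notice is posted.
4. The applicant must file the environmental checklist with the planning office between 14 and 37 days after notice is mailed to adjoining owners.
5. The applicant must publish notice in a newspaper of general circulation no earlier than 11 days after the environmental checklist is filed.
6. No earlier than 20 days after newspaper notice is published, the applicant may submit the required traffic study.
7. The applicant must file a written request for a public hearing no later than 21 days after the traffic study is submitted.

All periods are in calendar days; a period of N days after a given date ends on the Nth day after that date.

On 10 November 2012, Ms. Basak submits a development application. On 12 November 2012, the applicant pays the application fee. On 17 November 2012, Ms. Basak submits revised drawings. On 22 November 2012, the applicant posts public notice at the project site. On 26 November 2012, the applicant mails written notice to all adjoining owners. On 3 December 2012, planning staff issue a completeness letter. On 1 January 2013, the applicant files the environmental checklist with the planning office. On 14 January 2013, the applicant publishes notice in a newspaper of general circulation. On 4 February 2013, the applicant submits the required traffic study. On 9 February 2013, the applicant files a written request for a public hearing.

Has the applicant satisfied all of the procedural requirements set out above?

No

(1) due by 10 November 2012 + 53 days = 2 January 2013; 12 November 2012 is within that limit.
(2) permitted from 12 November 2012 + 16 days = 28 November 2012 onward; 22 November 2012 is 6 days before the earliest permitted date.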